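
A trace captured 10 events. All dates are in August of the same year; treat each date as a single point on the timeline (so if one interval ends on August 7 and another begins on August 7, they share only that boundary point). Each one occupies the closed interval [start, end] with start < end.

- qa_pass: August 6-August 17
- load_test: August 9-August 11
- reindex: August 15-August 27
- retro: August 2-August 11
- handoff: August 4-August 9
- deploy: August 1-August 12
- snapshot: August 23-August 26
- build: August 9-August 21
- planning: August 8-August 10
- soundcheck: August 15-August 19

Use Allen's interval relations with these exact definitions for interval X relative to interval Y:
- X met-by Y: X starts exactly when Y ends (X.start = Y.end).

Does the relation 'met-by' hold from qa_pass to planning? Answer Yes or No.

No

qa_pass = [August 6, August 17], planning = [August 8, August 10].
Actual relation of qa_pass to planning: contains.
Asked whether 'met-by' holds → No.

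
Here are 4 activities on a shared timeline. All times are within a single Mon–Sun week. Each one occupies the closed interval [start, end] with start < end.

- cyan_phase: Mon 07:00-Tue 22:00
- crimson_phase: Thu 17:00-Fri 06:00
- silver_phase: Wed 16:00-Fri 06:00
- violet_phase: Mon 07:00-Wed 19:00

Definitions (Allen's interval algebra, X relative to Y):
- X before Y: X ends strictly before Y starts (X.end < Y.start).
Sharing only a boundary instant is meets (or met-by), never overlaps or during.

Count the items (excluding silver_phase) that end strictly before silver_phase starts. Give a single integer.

Target silver_phase = [Wed 16:00, Fri 06:00].
crimson_phase [Thu 17:00, Fri 06:00] → finishes → no.
cyan_phase [Mon 07:00, Tue 22:00] → before → counts.
violet_phase [Mon 07:00, Wed 19:00] → overlaps → no.
Total: 1.

1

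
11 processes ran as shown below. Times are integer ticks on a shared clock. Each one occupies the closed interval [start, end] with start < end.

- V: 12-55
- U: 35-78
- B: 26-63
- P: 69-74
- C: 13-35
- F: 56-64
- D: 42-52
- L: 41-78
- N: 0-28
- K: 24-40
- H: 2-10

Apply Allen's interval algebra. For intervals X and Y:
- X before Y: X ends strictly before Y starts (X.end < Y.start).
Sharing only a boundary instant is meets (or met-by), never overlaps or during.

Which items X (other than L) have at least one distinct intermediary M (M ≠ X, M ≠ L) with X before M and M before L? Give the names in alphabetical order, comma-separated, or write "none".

H

Target L = [41, 78].
Intermediaries M with M before L: C, H, K, N.
Via C — items with X before C: H.
Via H — items with X before H: none.
Via K — items with X before K: H.
Via N — items with X before N: none.
Union: H.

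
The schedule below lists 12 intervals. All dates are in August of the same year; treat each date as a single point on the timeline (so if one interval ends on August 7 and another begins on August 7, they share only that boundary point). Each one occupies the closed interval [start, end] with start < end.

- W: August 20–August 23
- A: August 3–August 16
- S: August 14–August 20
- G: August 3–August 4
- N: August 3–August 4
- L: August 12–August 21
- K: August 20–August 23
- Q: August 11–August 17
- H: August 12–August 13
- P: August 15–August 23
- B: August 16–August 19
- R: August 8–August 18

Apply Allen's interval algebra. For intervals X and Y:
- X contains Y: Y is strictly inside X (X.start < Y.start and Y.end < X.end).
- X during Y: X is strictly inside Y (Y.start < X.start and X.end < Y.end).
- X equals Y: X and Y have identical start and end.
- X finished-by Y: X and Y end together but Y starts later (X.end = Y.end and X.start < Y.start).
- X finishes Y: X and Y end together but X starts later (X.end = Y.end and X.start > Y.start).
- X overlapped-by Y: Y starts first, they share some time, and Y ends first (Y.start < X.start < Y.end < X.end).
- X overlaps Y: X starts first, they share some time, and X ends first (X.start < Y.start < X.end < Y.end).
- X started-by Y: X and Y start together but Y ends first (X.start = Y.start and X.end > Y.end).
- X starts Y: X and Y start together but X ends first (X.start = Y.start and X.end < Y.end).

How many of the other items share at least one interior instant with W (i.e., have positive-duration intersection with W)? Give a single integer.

3

Target W = [August 20, August 23].
A [August 3, August 16] → before → no.
B [August 16, August 19] → before → no.
G [August 3, August 4] → before → no.
H [August 12, August 13] → before → no.
K [August 20, August 23] → equals → counts.
L [August 12, August 21] → overlaps → counts.
N [August 3, August 4] → before → no.
P [August 15, August 23] → finished-by → counts.
Q [August 11, August 17] → before → no.
R [August 8, August 18] → before → no.
S [August 14, August 20] → meets → no.
Total: 3.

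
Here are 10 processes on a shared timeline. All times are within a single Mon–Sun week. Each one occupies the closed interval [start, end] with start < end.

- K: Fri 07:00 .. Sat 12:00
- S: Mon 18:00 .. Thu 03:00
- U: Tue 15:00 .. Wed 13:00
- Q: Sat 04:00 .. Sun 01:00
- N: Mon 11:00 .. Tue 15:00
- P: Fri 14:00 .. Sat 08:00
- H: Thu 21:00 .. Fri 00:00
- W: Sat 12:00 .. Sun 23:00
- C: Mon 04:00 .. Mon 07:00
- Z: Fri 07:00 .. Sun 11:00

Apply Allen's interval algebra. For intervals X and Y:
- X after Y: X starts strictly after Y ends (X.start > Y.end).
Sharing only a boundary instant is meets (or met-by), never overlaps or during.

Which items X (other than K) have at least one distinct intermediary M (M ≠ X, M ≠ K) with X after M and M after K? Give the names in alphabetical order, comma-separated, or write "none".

Target K = [Fri 07:00, Sat 12:00].
Intermediaries M with M after K: none.
Union: none.

none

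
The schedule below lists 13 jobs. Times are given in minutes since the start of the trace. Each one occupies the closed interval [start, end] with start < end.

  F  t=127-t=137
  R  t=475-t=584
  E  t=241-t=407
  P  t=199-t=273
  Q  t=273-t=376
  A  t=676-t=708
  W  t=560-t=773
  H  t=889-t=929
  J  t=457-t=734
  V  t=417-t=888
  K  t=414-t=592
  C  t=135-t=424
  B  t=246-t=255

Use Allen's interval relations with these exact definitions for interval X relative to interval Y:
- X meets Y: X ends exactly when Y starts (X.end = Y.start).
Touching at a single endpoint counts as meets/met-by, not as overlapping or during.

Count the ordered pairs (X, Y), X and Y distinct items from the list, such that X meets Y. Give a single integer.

Checking all 156 ordered pairs for relation 'meets'; matching pairs in alphabetical order:
(P, Q): P meets Q ✓
Count: 1.

1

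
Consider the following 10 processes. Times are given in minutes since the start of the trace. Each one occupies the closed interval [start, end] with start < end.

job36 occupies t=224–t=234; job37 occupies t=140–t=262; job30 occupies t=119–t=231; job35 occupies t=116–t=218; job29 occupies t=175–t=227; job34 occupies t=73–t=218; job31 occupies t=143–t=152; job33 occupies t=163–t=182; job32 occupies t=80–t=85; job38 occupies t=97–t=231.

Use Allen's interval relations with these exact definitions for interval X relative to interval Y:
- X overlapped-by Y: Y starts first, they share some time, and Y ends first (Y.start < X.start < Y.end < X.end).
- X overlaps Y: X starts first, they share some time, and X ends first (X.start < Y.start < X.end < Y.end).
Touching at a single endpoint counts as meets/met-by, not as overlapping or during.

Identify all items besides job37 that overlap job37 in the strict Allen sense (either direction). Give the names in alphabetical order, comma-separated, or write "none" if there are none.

job30, job34, job35, job38

Target job37 = [t=140, t=262].
job29 [t=175, t=227] → during → no.
job30 [t=119, t=231] → overlaps → yes.
job31 [t=143, t=152] → during → no.
job32 [t=80, t=85] → before → no.
job33 [t=163, t=182] → during → no.
job34 [t=73, t=218] → overlaps → yes.
job35 [t=116, t=218] → overlaps → yes.
job36 [t=224, t=234] → during → no.
job38 [t=97, t=231] → overlaps → yes.
Result: job30, job34, job35, job38.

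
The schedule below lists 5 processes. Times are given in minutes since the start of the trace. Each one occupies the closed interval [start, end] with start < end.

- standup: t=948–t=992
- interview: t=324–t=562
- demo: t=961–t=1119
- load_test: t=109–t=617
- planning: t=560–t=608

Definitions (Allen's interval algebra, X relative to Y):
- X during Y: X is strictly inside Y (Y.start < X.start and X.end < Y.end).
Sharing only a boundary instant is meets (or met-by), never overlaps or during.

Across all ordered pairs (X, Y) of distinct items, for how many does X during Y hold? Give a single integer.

Checking all 20 ordered pairs for relation 'during'; matching pairs in alphabetical order:
(interview, load_test): interview during load_test ✓
(planning, load_test): planning during load_test ✓
Count: 2.

2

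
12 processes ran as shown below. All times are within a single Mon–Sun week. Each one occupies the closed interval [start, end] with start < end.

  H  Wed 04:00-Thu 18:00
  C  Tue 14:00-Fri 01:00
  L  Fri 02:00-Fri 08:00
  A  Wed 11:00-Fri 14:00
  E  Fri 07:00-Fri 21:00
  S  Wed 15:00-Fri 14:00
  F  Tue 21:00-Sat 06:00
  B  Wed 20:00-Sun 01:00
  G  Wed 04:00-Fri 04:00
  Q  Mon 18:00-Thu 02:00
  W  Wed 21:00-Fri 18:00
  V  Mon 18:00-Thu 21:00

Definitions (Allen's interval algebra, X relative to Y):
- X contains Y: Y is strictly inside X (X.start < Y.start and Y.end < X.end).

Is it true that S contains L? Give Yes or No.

Yes

S = [Wed 15:00, Fri 14:00], L = [Fri 02:00, Fri 08:00].
Actual relation of S to L: contains.
Asked whether 'contains' holds → Yes.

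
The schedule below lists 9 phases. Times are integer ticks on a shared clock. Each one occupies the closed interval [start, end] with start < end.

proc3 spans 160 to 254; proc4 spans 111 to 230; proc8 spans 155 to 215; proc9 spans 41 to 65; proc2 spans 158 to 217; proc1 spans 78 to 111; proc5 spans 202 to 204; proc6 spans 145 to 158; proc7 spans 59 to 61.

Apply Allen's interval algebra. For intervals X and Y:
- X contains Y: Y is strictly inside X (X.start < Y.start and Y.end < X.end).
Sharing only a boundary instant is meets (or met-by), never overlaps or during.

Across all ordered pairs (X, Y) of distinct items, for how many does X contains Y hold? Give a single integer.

Checking all 72 ordered pairs for relation 'contains'; matching pairs in alphabetical order:
(proc2, proc5): proc2 contains proc5 ✓
(proc3, proc5): proc3 contains proc5 ✓
(proc4, proc2): proc4 contains proc2 ✓
(proc4, proc5): proc4 contains proc5 ✓
(proc4, proc6): proc4 contains proc6 ✓
(proc4, proc8): proc4 contains proc8 ✓
(proc8, proc5): proc8 contains proc5 ✓
(proc9, proc7): proc9 contains proc7 ✓
Count: 8.

8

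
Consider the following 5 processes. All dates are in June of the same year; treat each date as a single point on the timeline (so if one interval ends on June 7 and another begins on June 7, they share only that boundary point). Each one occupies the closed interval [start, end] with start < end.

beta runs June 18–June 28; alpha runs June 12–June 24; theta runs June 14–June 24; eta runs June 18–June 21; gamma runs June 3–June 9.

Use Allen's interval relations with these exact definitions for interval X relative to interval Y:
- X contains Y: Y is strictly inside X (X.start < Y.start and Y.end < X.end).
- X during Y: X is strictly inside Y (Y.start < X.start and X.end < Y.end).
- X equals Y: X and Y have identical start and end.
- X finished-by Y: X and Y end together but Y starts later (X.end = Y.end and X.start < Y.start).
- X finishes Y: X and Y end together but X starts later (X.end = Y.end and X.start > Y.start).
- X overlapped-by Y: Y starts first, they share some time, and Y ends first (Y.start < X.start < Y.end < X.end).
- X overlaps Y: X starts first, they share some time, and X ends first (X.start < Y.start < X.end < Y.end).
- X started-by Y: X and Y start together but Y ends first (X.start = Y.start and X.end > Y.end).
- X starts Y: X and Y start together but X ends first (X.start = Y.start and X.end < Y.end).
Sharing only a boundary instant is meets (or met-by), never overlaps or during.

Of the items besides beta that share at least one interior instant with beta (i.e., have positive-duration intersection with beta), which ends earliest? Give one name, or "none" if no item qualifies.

Target beta = [June 18, June 28].
alpha [June 12, June 24] → overlaps → candidate.
eta [June 18, June 21] → starts → candidate.
gamma [June 3, June 9] → before → excluded.
theta [June 14, June 24] → overlaps → candidate.
Among candidates, earliest end is June 21 → eta.

eta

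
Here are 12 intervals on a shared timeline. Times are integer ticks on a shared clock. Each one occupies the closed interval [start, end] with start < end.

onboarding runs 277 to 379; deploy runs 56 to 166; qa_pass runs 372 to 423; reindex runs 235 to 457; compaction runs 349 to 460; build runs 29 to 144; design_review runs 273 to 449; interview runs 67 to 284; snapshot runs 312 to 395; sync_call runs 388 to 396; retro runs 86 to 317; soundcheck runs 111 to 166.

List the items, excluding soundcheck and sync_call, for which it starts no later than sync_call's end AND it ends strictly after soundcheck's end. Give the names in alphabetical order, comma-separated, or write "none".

compaction, design_review, interview, onboarding, qa_pass, reindex, retro, snapshot

Conditions: its start is no later than sync_call's end (X.start <= 396) AND its end is strictly after soundcheck's end (X.end > 166).
build: start 29 <= 396? ✓; end 144 > 166? ✗ → no.
compaction: start 349 <= 396? ✓; end 460 > 166? ✓ → yes.
deploy: start 56 <= 396? ✓; end 166 > 166? ✗ → no.
design_review: start 273 <= 396? ✓; end 449 > 166? ✓ → yes.
interview: start 67 <= 396? ✓; end 284 > 166? ✓ → yes.
onboarding: start 277 <= 396? ✓; end 379 > 166? ✓ → yes.
qa_pass: start 372 <= 396? ✓; end 423 > 166? ✓ → yes.
reindex: start 235 <= 396? ✓; end 457 > 166? ✓ → yes.
retro: start 86 <= 396? ✓; end 317 > 166? ✓ → yes.
snapshot: start 312 <= 396? ✓; end 395 > 166? ✓ → yes.
Result: compaction, design_review, interview, onboarding, qa_pass, reindex, retro, snapshot.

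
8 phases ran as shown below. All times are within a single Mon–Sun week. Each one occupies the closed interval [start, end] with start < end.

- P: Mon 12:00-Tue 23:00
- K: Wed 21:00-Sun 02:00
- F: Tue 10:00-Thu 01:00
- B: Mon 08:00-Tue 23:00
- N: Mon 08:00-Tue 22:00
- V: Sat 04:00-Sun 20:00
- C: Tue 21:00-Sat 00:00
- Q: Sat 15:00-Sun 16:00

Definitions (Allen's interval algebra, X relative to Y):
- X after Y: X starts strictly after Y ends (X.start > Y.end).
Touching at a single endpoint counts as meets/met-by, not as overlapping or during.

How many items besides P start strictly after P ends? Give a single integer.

3

Target P = [Mon 12:00, Tue 23:00].
B [Mon 08:00, Tue 23:00] → finished-by → no.
C [Tue 21:00, Sat 00:00] → overlapped-by → no.
F [Tue 10:00, Thu 01:00] → overlapped-by → no.
K [Wed 21:00, Sun 02:00] → after → counts.
N [Mon 08:00, Tue 22:00] → overlaps → no.
Q [Sat 15:00, Sun 16:00] → after → counts.
V [Sat 04:00, Sun 20:00] → after → counts.
Total: 3.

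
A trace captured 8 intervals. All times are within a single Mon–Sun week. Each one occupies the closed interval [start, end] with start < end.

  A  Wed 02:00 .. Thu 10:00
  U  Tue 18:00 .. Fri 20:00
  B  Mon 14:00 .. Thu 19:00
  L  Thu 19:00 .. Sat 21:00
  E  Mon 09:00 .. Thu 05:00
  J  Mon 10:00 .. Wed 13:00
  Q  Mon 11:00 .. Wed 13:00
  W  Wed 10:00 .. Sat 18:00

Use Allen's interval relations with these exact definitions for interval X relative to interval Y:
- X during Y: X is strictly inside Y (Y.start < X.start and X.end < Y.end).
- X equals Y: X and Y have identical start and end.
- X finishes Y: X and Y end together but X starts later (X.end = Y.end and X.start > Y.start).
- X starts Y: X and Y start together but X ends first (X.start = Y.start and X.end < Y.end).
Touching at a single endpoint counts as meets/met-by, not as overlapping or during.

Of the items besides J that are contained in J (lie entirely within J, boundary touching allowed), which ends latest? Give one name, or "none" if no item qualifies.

Target J = [Mon 10:00, Wed 13:00].
A [Wed 02:00, Thu 10:00] → overlapped-by → excluded.
B [Mon 14:00, Thu 19:00] → overlapped-by → excluded.
E [Mon 09:00, Thu 05:00] → contains → excluded.
L [Thu 19:00, Sat 21:00] → after → excluded.
Q [Mon 11:00, Wed 13:00] → finishes → candidate.
U [Tue 18:00, Fri 20:00] → overlapped-by → excluded.
W [Wed 10:00, Sat 18:00] → overlapped-by → excluded.
Among candidates, latest end is Wed 13:00 → Q.

Q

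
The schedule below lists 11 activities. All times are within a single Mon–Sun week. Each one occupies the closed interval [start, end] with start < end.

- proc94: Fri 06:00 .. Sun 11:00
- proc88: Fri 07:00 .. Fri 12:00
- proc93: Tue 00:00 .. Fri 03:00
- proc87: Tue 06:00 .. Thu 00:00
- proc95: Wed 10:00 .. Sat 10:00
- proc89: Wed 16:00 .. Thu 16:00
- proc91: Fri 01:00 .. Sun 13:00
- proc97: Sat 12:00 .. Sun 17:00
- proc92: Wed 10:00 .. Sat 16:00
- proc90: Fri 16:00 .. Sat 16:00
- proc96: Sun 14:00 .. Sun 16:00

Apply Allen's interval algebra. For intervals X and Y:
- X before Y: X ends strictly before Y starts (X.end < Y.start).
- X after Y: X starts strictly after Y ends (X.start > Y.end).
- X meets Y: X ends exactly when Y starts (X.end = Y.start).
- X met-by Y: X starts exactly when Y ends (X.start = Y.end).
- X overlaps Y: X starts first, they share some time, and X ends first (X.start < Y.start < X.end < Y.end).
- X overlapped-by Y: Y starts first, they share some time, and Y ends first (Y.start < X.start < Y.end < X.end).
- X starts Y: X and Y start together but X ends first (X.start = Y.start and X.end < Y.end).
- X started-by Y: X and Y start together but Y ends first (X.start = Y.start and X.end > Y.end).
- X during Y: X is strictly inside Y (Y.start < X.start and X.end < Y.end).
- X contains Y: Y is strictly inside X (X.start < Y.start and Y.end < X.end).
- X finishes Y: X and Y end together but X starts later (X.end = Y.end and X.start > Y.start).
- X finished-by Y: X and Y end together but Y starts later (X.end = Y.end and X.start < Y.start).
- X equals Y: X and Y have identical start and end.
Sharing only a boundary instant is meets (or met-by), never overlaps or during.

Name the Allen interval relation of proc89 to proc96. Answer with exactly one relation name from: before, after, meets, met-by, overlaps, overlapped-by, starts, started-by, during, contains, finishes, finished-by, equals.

before

proc89 = [Wed 16:00, Thu 16:00]; proc96 = [Sun 14:00, Sun 16:00].
Compare endpoints: proc89.start < proc96.start, proc89.start < proc96.end, proc89.end < proc96.start, proc89.end < proc96.end.
That pattern is 'before'.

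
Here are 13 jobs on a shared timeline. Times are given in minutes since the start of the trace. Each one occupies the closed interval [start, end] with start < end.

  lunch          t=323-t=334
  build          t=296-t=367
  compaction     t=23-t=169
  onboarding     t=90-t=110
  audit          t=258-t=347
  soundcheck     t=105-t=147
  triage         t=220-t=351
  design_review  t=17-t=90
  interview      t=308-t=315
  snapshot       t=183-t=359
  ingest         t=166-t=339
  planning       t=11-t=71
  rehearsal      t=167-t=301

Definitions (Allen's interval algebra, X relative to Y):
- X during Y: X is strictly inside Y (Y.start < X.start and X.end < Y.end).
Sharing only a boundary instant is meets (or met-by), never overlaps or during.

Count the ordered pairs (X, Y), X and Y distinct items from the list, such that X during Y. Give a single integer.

Checking all 156 ordered pairs for relation 'during'; matching pairs in alphabetical order:
(audit, snapshot): audit during snapshot ✓
(audit, triage): audit during triage ✓
(interview, audit): interview during audit ✓
(interview, build): interview during build ✓
(interview, ingest): interview during ingest ✓
(interview, snapshot): interview during snapshot ✓
(interview, triage): interview during triage ✓
(lunch, audit): lunch during audit ✓
(lunch, build): lunch during build ✓
(lunch, ingest): lunch during ingest ✓
(lunch, snapshot): lunch during snapshot ✓
(lunch, triage): lunch during triage ✓
(onboarding, compaction): onboarding during compaction ✓
(rehearsal, ingest): rehearsal during ingest ✓
(soundcheck, compaction): soundcheck during compaction ✓
(triage, snapshot): triage during snapshot ✓
Count: 16.

16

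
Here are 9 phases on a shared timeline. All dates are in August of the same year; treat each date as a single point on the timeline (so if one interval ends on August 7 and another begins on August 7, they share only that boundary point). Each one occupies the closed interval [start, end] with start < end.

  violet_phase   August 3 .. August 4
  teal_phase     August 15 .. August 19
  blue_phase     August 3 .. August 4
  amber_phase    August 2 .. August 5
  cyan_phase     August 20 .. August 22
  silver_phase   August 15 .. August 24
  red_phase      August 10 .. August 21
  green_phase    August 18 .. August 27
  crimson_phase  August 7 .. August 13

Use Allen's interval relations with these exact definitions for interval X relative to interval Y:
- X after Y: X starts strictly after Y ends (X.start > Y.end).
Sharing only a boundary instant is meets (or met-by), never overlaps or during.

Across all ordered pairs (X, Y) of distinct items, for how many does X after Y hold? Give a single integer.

Checking all 72 ordered pairs for relation 'after'; matching pairs in alphabetical order:
(crimson_phase, amber_phase): crimson_phase after amber_phase ✓
(crimson_phase, blue_phase): crimson_phase after blue_phase ✓
(crimson_phase, violet_phase): crimson_phase after violet_phase ✓
(cyan_phase, amber_phase): cyan_phase after amber_phase ✓
(cyan_phase, blue_phase): cyan_phase after blue_phase ✓
(cyan_phase, crimson_phase): cyan_phase after crimson_phase ✓
(cyan_phase, teal_phase): cyan_phase after teal_phase ✓
(cyan_phase, violet_phase): cyan_phase after violet_phase ✓
(green_phase, amber_phase): green_phase after amber_phase ✓
(green_phase, blue_phase): green_phase after blue_phase ✓
(green_phase, crimson_phase): green_phase after crimson_phase ✓
(green_phase, violet_phase): green_phase after violet_phase ✓
(red_phase, amber_phase): red_phase after amber_phase ✓
(red_phase, blue_phase): red_phase after blue_phase ✓
(red_phase, violet_phase): red_phase after violet_phase ✓
(silver_phase, amber_phase): silver_phase after amber_phase ✓
(silver_phase, blue_phase): silver_phase after blue_phase ✓
(silver_phase, crimson_phase): silver_phase after crimson_phase ✓
(silver_phase, violet_phase): silver_phase after violet_phase ✓
(teal_phase, amber_phase): teal_phase after amber_phase ✓
(teal_phase, blue_phase): teal_phase after blue_phase ✓
(teal_phase, crimson_phase): teal_phase after crimson_phase ✓
(teal_phase, violet_phase): teal_phase after violet_phase ✓
Count: 23.

23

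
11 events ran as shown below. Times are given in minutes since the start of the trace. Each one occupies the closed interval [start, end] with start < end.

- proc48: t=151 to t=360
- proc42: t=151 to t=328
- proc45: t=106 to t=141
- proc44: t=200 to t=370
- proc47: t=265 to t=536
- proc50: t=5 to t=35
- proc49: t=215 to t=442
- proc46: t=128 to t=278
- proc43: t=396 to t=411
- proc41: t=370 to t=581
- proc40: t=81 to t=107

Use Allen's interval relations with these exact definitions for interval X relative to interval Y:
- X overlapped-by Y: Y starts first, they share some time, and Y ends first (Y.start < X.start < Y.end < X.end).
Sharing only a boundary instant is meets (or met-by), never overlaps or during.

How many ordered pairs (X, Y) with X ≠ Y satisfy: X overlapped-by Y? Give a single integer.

Checking all 110 ordered pairs for relation 'overlapped-by'; matching pairs in alphabetical order:
(proc41, proc47): proc41 overlapped-by proc47 ✓
(proc41, proc49): proc41 overlapped-by proc49 ✓
(proc42, proc46): proc42 overlapped-by proc46 ✓
(proc44, proc42): proc44 overlapped-by proc42 ✓
(proc44, proc46): proc44 overlapped-by proc46 ✓
(proc44, proc48): proc44 overlapped-by proc48 ✓
(proc45, proc40): proc45 overlapped-by proc40 ✓
(proc46, proc45): proc46 overlapped-by proc45 ✓
(proc47, proc42): proc47 overlapped-by proc42 ✓
(proc47, proc44): proc47 overlapped-by proc44 ✓
(proc47, proc46): proc47 overlapped-by proc46 ✓
(proc47, proc48): proc47 overlapped-by proc48 ✓
(proc47, proc49): proc47 overlapped-by proc49 ✓
(proc48, proc46): proc48 overlapped-by proc46 ✓
(proc49, proc42): proc49 overlapped-by proc42 ✓
(proc49, proc44): proc49 overlapped-by proc44 ✓
(proc49, proc46): proc49 overlapped-by proc46 ✓
(proc49, proc48): proc49 overlapped-by proc48 ✓
Count: 18.

18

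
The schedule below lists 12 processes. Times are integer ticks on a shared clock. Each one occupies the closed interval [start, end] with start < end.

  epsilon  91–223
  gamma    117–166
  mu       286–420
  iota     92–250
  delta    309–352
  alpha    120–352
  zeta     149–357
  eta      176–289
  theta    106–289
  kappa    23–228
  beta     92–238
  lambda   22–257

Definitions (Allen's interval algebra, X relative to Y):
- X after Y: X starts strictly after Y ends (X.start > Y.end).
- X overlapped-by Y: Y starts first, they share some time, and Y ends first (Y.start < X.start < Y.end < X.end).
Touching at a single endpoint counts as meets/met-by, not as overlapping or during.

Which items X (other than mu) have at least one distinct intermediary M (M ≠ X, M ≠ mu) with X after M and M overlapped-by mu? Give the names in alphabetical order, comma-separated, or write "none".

none

Target mu = [286, 420].
Intermediaries M with M overlapped-by mu: none.
Union: none.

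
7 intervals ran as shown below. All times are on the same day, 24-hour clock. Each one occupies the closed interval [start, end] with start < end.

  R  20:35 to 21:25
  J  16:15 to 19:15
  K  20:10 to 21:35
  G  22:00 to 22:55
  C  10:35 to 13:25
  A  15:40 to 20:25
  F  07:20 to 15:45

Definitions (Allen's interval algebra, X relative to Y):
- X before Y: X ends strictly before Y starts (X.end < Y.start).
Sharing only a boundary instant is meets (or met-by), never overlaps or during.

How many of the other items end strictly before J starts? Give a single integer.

Target J = [16:15, 19:15].
A [15:40, 20:25] → contains → no.
C [10:35, 13:25] → before → counts.
F [07:20, 15:45] → before → counts.
G [22:00, 22:55] → after → no.
K [20:10, 21:35] → after → no.
R [20:35, 21:25] → after → no.
Total: 2.

2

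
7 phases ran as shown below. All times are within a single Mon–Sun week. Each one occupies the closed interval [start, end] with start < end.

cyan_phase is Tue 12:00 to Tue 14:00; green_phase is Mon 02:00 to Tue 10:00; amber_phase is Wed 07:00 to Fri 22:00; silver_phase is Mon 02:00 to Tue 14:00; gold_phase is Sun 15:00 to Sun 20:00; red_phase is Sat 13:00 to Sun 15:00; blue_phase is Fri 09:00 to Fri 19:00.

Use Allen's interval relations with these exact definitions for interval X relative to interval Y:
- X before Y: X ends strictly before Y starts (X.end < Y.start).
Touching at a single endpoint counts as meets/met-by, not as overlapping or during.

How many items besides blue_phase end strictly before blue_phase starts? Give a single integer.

Target blue_phase = [Fri 09:00, Fri 19:00].
amber_phase [Wed 07:00, Fri 22:00] → contains → no.
cyan_phase [Tue 12:00, Tue 14:00] → before → counts.
gold_phase [Sun 15:00, Sun 20:00] → after → no.
green_phase [Mon 02:00, Tue 10:00] → before → counts.
red_phase [Sat 13:00, Sun 15:00] → after → no.
silver_phase [Mon 02:00, Tue 14:00] → before → counts.
Total: 3.

3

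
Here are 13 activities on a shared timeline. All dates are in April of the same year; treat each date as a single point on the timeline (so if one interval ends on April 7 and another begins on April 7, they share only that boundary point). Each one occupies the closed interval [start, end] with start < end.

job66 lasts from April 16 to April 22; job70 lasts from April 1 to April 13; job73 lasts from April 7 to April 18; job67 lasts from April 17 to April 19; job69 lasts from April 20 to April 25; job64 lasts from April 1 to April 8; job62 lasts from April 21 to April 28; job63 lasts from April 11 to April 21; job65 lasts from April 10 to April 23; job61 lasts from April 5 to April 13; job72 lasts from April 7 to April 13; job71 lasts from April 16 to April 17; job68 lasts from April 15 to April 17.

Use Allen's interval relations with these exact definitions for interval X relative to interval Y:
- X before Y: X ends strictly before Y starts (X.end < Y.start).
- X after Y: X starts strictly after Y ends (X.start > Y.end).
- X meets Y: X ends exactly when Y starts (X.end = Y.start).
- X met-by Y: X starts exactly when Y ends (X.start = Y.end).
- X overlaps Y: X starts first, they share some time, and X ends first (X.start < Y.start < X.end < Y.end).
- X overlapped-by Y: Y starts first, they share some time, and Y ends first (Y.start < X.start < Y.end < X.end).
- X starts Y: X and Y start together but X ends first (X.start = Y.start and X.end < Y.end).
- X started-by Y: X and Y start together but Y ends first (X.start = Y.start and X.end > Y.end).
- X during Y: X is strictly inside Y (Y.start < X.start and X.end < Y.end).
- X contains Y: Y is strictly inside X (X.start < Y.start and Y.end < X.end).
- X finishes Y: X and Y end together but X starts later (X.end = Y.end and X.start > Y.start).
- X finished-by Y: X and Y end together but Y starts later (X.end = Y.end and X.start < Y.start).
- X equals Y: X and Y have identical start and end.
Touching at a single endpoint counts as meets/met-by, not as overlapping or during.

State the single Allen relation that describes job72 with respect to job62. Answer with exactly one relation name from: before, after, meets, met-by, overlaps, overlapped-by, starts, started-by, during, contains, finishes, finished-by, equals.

job72 = [April 7, April 13]; job62 = [April 21, April 28].
Compare endpoints: job72.start < job62.start, job72.start < job62.end, job72.end < job62.start, job72.end < job62.end.
That pattern is 'before'.

before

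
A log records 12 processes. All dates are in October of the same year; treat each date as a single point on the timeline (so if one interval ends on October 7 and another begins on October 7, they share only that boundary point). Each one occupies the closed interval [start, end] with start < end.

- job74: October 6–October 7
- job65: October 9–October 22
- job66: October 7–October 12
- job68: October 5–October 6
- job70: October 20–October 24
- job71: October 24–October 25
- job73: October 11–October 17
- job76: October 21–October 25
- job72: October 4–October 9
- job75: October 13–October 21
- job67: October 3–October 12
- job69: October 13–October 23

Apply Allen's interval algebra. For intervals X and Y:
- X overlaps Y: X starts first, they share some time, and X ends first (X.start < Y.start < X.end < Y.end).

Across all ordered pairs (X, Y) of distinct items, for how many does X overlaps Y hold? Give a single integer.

14

Checking all 132 ordered pairs for relation 'overlaps'; matching pairs in alphabetical order:
(job65, job69): job65 overlaps job69 ✓
(job65, job70): job65 overlaps job70 ✓
(job65, job76): job65 overlaps job76 ✓
(job66, job65): job66 overlaps job65 ✓
(job66, job73): job66 overlaps job73 ✓
(job67, job65): job67 overlaps job65 ✓
(job67, job73): job67 overlaps job73 ✓
(job69, job70): job69 overlaps job70 ✓
(job69, job76): job69 overlaps job76 ✓
(job70, job76): job70 overlaps job76 ✓
(job72, job66): job72 overlaps job66 ✓
(job73, job69): job73 overlaps job69 ✓
(job73, job75): job73 overlaps job75 ✓
(job75, job70): job75 overlaps job70 ✓
Count: 14.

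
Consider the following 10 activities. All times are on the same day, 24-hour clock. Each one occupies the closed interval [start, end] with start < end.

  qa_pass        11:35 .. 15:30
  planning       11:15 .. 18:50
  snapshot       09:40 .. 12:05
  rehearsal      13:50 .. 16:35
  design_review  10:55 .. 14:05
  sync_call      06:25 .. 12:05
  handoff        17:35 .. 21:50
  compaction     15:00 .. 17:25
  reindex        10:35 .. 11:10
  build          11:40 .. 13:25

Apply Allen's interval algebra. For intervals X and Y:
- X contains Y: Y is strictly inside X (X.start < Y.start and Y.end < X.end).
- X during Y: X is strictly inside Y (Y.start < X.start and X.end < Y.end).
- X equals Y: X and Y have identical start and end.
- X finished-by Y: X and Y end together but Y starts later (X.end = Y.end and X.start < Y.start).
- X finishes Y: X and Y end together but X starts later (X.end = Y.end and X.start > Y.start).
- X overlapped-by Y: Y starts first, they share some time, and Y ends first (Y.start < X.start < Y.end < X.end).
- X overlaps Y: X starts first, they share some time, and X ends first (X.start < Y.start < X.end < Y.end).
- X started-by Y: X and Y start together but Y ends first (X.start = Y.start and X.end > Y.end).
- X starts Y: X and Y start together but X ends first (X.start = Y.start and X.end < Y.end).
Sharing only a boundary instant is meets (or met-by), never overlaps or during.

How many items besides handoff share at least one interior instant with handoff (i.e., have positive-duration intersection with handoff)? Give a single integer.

1

Target handoff = [17:35, 21:50].
build [11:40, 13:25] → before → no.
compaction [15:00, 17:25] → before → no.
design_review [10:55, 14:05] → before → no.
planning [11:15, 18:50] → overlaps → counts.
qa_pass [11:35, 15:30] → before → no.
rehearsal [13:50, 16:35] → before → no.
reindex [10:35, 11:10] → before → no.
snapshot [09:40, 12:05] → before → no.
sync_call [06:25, 12:05] → before → no.
Total: 1.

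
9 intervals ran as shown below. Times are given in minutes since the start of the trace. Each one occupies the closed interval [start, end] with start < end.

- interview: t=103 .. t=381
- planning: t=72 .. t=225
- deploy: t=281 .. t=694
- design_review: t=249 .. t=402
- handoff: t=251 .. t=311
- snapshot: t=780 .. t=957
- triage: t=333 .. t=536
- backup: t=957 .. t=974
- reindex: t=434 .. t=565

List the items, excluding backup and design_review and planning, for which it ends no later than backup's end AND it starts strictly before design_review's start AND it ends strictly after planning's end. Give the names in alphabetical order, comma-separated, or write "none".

interview

Conditions: its end is no later than backup's end (X.end <= t=974) AND its start is strictly before design_review's start (X.start < t=249) AND its end is strictly after planning's end (X.end > t=225).
deploy: end t=694 <= t=974? ✓; start t=281 < t=249? ✗; end t=694 > t=225? ✓ → no.
handoff: end t=311 <= t=974? ✓; start t=251 < t=249? ✗; end t=311 > t=225? ✓ → no.
interview: end t=381 <= t=974? ✓; start t=103 < t=249? ✓; end t=381 > t=225? ✓ → yes.
reindex: end t=565 <= t=974? ✓; start t=434 < t=249? ✗; end t=565 > t=225? ✓ → no.
snapshot: end t=957 <= t=974? ✓; start t=780 < t=249? ✗; end t=957 > t=225? ✓ → no.
triage: end t=536 <= t=974? ✓; start t=333 < t=249? ✗; end t=536 > t=225? ✓ → no.
Result: interview.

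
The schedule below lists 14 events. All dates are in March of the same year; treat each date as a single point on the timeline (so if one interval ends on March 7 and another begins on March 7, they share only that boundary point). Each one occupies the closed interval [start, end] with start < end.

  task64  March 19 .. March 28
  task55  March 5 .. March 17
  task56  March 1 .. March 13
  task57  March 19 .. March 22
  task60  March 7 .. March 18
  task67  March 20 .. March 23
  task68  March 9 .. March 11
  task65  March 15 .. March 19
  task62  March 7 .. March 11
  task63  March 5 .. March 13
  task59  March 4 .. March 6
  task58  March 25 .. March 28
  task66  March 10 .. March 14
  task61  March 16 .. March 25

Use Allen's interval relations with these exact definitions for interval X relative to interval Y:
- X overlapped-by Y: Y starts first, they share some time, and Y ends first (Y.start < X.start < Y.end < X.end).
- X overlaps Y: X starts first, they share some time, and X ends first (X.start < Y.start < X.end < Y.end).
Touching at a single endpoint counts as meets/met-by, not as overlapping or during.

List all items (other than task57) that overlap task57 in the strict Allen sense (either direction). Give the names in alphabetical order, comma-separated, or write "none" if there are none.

task67

Target task57 = [March 19, March 22].
task55 [March 5, March 17] → before → no.
task56 [March 1, March 13] → before → no.
task58 [March 25, March 28] → after → no.
task59 [March 4, March 6] → before → no.
task60 [March 7, March 18] → before → no.
task61 [March 16, March 25] → contains → no.
task62 [March 7, March 11] → before → no.
task63 [March 5, March 13] → before → no.
task64 [March 19, March 28] → started-by → no.
task65 [March 15, March 19] → meets → no.
task66 [March 10, March 14] → before → no.
task67 [March 20, March 23] → overlapped-by → yes.
task68 [March 9, March 11] → before → no.
Result: task67.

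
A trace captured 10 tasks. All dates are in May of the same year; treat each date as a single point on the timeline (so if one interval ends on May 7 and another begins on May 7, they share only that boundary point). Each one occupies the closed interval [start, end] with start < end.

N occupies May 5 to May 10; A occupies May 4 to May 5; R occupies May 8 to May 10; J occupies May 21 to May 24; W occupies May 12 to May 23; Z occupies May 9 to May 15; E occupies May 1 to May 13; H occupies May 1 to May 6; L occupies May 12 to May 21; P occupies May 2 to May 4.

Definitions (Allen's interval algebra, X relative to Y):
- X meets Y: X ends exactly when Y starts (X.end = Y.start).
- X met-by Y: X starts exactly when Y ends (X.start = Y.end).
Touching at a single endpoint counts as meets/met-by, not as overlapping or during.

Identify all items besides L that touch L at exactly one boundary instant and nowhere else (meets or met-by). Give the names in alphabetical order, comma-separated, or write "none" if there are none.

Target L = [May 12, May 21].
A [May 4, May 5] → before → no.
E [May 1, May 13] → overlaps → no.
H [May 1, May 6] → before → no.
J [May 21, May 24] → met-by → yes.
N [May 5, May 10] → before → no.
P [May 2, May 4] → before → no.
R [May 8, May 10] → before → no.
W [May 12, May 23] → started-by → no.
Z [May 9, May 15] → overlaps → no.
Result: J.

J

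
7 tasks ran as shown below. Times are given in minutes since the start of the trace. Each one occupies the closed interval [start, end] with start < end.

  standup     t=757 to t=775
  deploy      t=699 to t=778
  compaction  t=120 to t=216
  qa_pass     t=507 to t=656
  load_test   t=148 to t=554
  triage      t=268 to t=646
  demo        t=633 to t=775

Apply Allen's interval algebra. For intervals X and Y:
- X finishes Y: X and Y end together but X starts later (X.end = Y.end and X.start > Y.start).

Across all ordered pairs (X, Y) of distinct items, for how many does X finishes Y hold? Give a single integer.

Checking all 42 ordered pairs for relation 'finishes'; matching pairs in alphabetical order:
(standup, demo): standup finishes demo ✓
Count: 1.

1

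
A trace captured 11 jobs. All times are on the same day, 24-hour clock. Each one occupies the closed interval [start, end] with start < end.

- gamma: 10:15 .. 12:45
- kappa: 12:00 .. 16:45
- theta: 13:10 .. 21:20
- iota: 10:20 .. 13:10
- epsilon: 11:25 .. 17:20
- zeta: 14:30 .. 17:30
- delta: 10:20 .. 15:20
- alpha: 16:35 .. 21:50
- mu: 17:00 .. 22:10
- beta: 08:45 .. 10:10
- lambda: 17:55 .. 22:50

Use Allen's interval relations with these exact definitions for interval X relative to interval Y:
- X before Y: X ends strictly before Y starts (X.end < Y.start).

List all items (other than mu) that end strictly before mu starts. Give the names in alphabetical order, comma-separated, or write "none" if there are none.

Target mu = [17:00, 22:10].
alpha [16:35, 21:50] → overlaps → no.
beta [08:45, 10:10] → before → yes.
delta [10:20, 15:20] → before → yes.
epsilon [11:25, 17:20] → overlaps → no.
gamma [10:15, 12:45] → before → yes.
iota [10:20, 13:10] → before → yes.
kappa [12:00, 16:45] → before → yes.
lambda [17:55, 22:50] → overlapped-by → no.
theta [13:10, 21:20] → overlaps → no.
zeta [14:30, 17:30] → overlaps → no.
Result: beta, delta, gamma, iota, kappa.

beta, delta, gamma, iota, kappa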